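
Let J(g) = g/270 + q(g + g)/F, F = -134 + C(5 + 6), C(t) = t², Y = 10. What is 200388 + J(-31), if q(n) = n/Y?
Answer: 703363151/3510 ≈ 2.0039e+5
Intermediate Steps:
q(n) = n/10
F = -13 (F = -134 + (5 + 6)² = -134 + 11² = -134 + 121 = -13)
J(g) = -41*g/3510 (J(g) = g/270 + ((g + g)/10)/(-13) = g*(1/270) + ((2*g)/10)*(-1/13) = g/270 + (g/5)*(-1/13) = g/270 - g/65 = -41*g/3510)
200388 + J(-31) = 200388 - 41/3510*(-31) = 200388 + 1271/3510 = 703363151/3510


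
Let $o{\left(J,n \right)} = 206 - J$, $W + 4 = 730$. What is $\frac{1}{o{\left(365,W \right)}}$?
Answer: $- \frac{1}{159} \approx -0.0062893$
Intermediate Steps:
$W = 726$ ($W = -4 + 730 = 726$)
$\frac{1}{o{\left(365,W \right)}} = \frac{1}{206 - 365} = \frac{1}{-159} = - \frac{1}{159}$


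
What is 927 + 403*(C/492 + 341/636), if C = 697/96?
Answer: 70154623/61056 ≈ 1149.0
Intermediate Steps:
C = 697/96 (C = 697*(1/96) = 697/96 ≈ 7.2604)
927 + 403*(C/492 + 341/636) = 927 + 403*((697/96)/492 + 341/636) = 927 + 403*((697/96)*(1/492) + 341*(1/636)) = 927 + 403*(17/1152 + 341/636) = 927 + 403*(33637/61056) = 927 + 13555711/61056 = 70154623/61056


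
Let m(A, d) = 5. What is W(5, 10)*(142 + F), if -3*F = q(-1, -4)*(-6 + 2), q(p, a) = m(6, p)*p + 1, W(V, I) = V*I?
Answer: 20500/3 ≈ 6833.3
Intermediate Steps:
W(V, I) = I*V
q(p, a) = 1 + 5*p (q(p, a) = 5*p + 1 = 1 + 5*p)
F = -16/3 (F = -(1 + 5*(-1))*(-6 + 2)/3 = -(1 - 5)*(-4)/3 = -(-4)*(-4)/3 = -⅓*16 = -16/3 ≈ -5.3333)
W(5, 10)*(142 + F) = (10*5)*(142 - 16/3) = 50*(410/3) = 20500/3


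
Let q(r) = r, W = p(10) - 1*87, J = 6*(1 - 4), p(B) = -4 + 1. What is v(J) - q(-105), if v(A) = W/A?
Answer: 110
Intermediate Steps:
p(B) = -3
J = -18 (J = 6*(-3) = -18)
W = -90 (W = -3 - 1*87 = -3 - 87 = -90)
v(A) = -90/A
v(J) - q(-105) = -90/(-18) - 1*(-105) = -90*(-1/18) + 105 = 5 + 105 = 110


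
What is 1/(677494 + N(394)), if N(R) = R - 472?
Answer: 1/677416 ≈ 1.4762e-6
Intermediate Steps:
N(R) = -472 + R
1/(677494 + N(394)) = 1/(677494 + (-472 + 394)) = 1/(677494 - 78) = 1/677416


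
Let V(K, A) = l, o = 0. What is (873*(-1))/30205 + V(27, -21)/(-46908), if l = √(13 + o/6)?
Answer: -873/30205 - √13/46908 ≈ -0.028979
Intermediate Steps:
l = √13 (l = √(13 + 0/6) = √(13 + 0*(⅙)) = √(13 + 0) = √13 ≈ 3.6056)
V(K, A) = √13
(873*(-1))/30205 + V(27, -21)/(-46908) = (873*(-1))/30205 + √13/(-46908) = -873*1/30205 + √13*(-1/46908) = -873/30205 - √13/46908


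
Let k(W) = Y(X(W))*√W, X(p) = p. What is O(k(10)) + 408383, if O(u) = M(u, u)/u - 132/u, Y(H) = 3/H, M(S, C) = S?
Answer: 408384 - 44*√10 ≈ 4.0825e+5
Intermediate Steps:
k(W) = 3/√W (k(W) = (3/W)*√W = 3/√W)
O(u) = 1 - 132/u (O(u) = u/u - 132/u = 1 - 132/u)
O(k(10)) + 408383 = (-132 + 3/√10)/((3/√10)) + 408383 = (-132 + 3*(√10/10))/((3*(√10/10))) + 408383 = (-132 + 3*√10/10)/((3*√10/10)) + 408383 = (√10/3)*(-132 + 3*√10/10) + 408383 = √10*(-132 + 3*√10/10)/3 + 408383 = 408383 + √10*(-132 + 3*√10/10)/3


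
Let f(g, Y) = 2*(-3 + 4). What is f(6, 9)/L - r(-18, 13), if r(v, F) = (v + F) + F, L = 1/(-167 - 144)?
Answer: -630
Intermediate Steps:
f(g, Y) = 2 (f(g, Y) = 2*1 = 2)
L = -1/311 (L = 1/(-311) = -1/311 ≈ -0.0032154)
r(v, F) = v + 2*F (r(v, F) = (F + v) + F = v + 2*F)
f(6, 9)/L - r(-18, 13) = 2/(-1/311) - (-18 + 2*13) = 2*(-311) - (-18 + 26) = -622 - 1*8 = -622 - 8 = -630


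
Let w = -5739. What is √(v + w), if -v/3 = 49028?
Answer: 11*I*√1263 ≈ 390.93*I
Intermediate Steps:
v = -147084 (v = -3*49028 = -147084)
√(v + w) = √(-147084 - 5739) = √(-152823) = 11*I*√1263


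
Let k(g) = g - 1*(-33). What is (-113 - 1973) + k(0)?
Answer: -2053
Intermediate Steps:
k(g) = 33 + g (k(g) = g + 33 = 33 + g)
(-113 - 1973) + k(0) = (-113 - 1973) + (33 + 0) = -2086 + 33 = -2053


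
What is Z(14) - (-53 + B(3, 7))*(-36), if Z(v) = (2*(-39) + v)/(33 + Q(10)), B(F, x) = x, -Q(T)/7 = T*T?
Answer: -1104488/667 ≈ -1655.9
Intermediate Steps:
Q(T) = -7*T² (Q(T) = -7*T*T = -7*T²)
Z(v) = 78/667 - v/667 (Z(v) = (2*(-39) + v)/(33 - 7*10²) = (-78 + v)/(33 - 7*100) = (-78 + v)/(33 - 700) = (-78 + v)/(-667) = (-78 + v)*(-1/667) = 78/667 - v/667)
Z(14) - (-53 + B(3, 7))*(-36) = (78/667 - 1/667*14) - (-53 + 7)*(-36) = (78/667 - 14/667) - (-46)*(-36) = 64/667 - 1*1656 = 64/667 - 1656 = -1104488/667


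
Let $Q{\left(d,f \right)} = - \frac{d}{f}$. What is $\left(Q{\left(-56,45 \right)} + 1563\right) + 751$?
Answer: $\frac{104186}{45} \approx 2315.2$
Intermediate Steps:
$Q{\left(d,f \right)} = - \frac{d}{f}$
$\left(Q{\left(-56,45 \right)} + 1563\right) + 751 = \left(\left(-1\right) \left(-56\right) \frac{1}{45} + 1563\right) + 751 = \left(\frac{56}{45} + 1563\right) + 751 = \frac{70391}{45} + 751 = \frac{104186}{45}$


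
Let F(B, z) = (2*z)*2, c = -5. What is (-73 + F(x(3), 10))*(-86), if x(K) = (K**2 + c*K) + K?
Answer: 2838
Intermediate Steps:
x(K) = K**2 - 4*K (x(K) = (K**2 - 5*K) + K = K**2 - 4*K)
F(B, z) = 4*z
(-73 + F(x(3), 10))*(-86) = (-73 + 4*10)*(-86) = (-73 + 40)*(-86) = -33*(-86) = 2838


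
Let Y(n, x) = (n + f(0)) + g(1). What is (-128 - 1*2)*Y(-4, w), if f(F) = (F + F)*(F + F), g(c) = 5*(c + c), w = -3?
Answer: -780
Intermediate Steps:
g(c) = 10*c (g(c) = 5*(2*c) = 10*c)
f(F) = 4*F² (f(F) = (2*F)*(2*F) = 4*F²)
Y(n, x) = 10 + n (Y(n, x) = (n + 4*0²) + 10*1 = (n + 4*0) + 10 = (n + 0) + 10 = n + 10 = 10 + n)
(-128 - 1*2)*Y(-4, w) = (-128 - 1*2)*(10 - 4) = (-128 - 2)*6 = -130*6 = -780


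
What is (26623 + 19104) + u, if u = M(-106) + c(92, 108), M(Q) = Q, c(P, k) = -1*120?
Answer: 45501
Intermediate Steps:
c(P, k) = -120
u = -226 (u = -106 - 120 = -226)
(26623 + 19104) + u = (26623 + 19104) - 226 = 45727 - 226 = 45501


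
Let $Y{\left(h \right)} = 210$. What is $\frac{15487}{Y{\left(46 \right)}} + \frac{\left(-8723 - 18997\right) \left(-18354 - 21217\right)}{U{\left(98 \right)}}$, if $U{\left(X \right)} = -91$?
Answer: $- \frac{32907042269}{2730} \approx -1.2054 \cdot 10^{7}$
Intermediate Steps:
$\frac{15487}{Y{\left(46 \right)}} + \frac{\left(-8723 - 18997\right) \left(-18354 - 21217\right)}{U{\left(98 \right)}} = \frac{15487}{210} + \frac{\left(-8723 - 18997\right) \left(-18354 - 21217\right)}{-91} = 15487 \cdot \frac{1}{210} + \left(-27720\right) \left(-39571\right) \left(- \frac{1}{91}\right) = \frac{15487}{210} + 1096908120 \left(- \frac{1}{91}\right) = \frac{15487}{210} - \frac{156701160}{13} = - \frac{32907042269}{2730}$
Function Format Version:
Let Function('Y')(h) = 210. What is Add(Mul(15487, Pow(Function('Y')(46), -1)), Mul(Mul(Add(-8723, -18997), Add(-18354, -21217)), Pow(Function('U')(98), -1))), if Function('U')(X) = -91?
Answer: Rational(-32907042269, 2730) ≈ -1.2054e+7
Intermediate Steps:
Add(Mul(15487, Pow(Function('Y')(46), -1)), Mul(Mul(Add(-8723, -18997), Add(-18354, -21217)), Pow(Function('U')(98), -1))) = Add(Mul(15487, Pow(210, -1)), Mul(Mul(Add(-8723, -18997), Add(-18354, -21217)), Pow(-91, -1))) = Add(Mul(15487, Rational(1, 210)), Mul(Mul(-27720, -39571), Rational(-1, 91))) = Add(Rational(15487, 210), Mul(1096908120, Rational(-1, 91))) = Add(Rational(15487, 210), Rational(-156701160, 13)) = Rational(-32907042269, 2730)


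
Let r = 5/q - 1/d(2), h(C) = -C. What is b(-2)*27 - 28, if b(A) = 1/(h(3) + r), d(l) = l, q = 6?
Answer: -305/8 ≈ -38.125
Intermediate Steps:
r = ⅓ (r = 5/6 - 1/2 = 5*(⅙) - 1*½ = ⅚ - ½ = ⅓ ≈ 0.33333)
b(A) = -3/8 (b(A) = 1/(-1*3 + ⅓) = 1/(-3 + ⅓) = 1/(-8/3) = -3/8)
b(-2)*27 - 28 = -3/8*27 - 28 = -81/8 - 28 = -305/8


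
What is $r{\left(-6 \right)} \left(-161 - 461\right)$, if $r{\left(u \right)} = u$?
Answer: $3732$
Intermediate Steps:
$r{\left(-6 \right)} \left(-161 - 461\right) = - 6 \left(-161 - 461\right) = \left(-6\right) \left(-622\right) = 3732$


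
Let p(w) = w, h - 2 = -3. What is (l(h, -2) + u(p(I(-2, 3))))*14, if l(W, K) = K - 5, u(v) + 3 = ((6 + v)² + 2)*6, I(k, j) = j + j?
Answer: 12124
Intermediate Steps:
h = -1 (h = 2 - 3 = -1)
I(k, j) = 2*j
u(v) = 9 + 6*(6 + v)² (u(v) = -3 + ((6 + v)² + 2)*6 = -3 + (2 + (6 + v)²)*6 = -3 + (12 + 6*(6 + v)²) = 9 + 6*(6 + v)²)
l(W, K) = -5 + K
(l(h, -2) + u(p(I(-2, 3))))*14 = ((-5 - 2) + (9 + 6*(6 + 2*3)²))*14 = (-7 + (9 + 6*(6 + 6)²))*14 = (-7 + (9 + 6*12²))*14 = (-7 + (9 + 6*144))*14 = (-7 + (9 + 864))*14 = (-7 + 873)*14 = 866*14 = 12124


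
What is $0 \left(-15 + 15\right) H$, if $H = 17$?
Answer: $0$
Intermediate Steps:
$0 \left(-15 + 15\right) H = 0 \left(-15 + 15\right) 17 = 0 \cdot 0 \cdot 17 = 0 \cdot 17 = 0$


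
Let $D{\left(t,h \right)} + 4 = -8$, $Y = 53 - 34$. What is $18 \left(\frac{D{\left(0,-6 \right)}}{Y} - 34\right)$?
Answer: $- \frac{11844}{19} \approx -623.37$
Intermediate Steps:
$Y = 19$ ($Y = 53 - 34 = 19$)
$D{\left(t,h \right)} = -12$ ($D{\left(t,h \right)} = -4 - 8 = -12$)
$18 \left(\frac{D{\left(0,-6 \right)}}{Y} - 34\right) = 18 \left(- \frac{12}{19} - 34\right) = 18 \left(- \frac{658}{19}\right) = - \frac{11844}{19}$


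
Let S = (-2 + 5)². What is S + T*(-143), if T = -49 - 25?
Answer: 10591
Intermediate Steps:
T = -74
S = 9 (S = 3² = 9)
S + T*(-143) = 9 - 74*(-143) = 9 + 10582 = 10591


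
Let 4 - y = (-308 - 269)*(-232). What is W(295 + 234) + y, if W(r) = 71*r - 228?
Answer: -96529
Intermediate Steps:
W(r) = -228 + 71*r
y = -133860 (y = 4 - (-308 - 269)*(-232) = 4 - (-577)*(-232) = 4 - 1*133864 = 4 - 133864 = -133860)
W(295 + 234) + y = (-228 + 71*(295 + 234)) - 133860 = (-228 + 71*529) - 133860 = (-228 + 37559) - 133860 = 37331 - 133860 = -96529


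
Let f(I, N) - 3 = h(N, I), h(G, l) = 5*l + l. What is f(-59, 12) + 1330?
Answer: 979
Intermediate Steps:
h(G, l) = 6*l
f(I, N) = 3 + 6*I
f(-59, 12) + 1330 = (3 + 6*(-59)) + 1330 = (3 - 354) + 1330 = -351 + 1330 = 979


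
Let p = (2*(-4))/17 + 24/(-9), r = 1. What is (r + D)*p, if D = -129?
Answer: 20480/51 ≈ 401.57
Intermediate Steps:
p = -160/51 (p = -8*1/17 + 24*(-⅑) = -8/17 - 8/3 = -160/51 ≈ -3.1373)
(r + D)*p = (1 - 129)*(-160/51) = -128*(-160/51) = 20480/51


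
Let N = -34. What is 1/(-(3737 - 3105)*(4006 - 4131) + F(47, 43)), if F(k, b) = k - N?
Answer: 1/79081 ≈ 1.2645e-5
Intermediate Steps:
F(k, b) = 34 + k (F(k, b) = k - 1*(-34) = k + 34 = 34 + k)
1/(-(3737 - 3105)*(4006 - 4131) + F(47, 43)) = 1/(-(3737 - 3105)*(4006 - 4131) + (34 + 47)) = 1/(-632*(-125) + 81) = 1/(-1*(-79000) + 81) = 1/(79000 + 81) = 1/79081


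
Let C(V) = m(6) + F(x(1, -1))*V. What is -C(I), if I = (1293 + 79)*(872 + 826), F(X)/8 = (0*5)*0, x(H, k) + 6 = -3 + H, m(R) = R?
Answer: -6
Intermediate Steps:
x(H, k) = -9 + H (x(H, k) = -6 + (-3 + H) = -9 + H)
F(X) = 0 (F(X) = 8*((0*5)*0) = 8*(0*0) = 8*0 = 0)
I = 2329656 (I = 1372*1698 = 2329656)
C(V) = 6 (C(V) = 6 + 0*V = 6 + 0 = 6)
-C(I) = -1*6 = -6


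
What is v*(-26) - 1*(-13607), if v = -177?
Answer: 18209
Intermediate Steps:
v*(-26) - 1*(-13607) = -177*(-26) - 1*(-13607) = 4602 + 13607 = 18209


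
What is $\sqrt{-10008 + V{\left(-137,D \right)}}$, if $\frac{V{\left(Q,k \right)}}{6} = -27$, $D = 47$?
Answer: $3 i \sqrt{1130} \approx 100.85 i$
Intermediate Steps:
$V{\left(Q,k \right)} = -162$ ($V{\left(Q,k \right)} = 6 \left(-27\right) = -162$)
$\sqrt{-10008 + V{\left(-137,D \right)}} = \sqrt{-10008 - 162} = \sqrt{-10170} = 3 i \sqrt{1130}$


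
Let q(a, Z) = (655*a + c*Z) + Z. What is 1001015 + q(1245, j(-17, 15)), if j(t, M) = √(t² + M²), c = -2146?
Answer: 1816490 - 2145*√514 ≈ 1.7679e+6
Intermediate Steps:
j(t, M) = √(M² + t²)
q(a, Z) = -2145*Z + 655*a (q(a, Z) = (655*a - 2146*Z) + Z = (-2146*Z + 655*a) + Z = -2145*Z + 655*a)
1001015 + q(1245, j(-17, 15)) = 1001015 + (-2145*√(15² + (-17)²) + 655*1245) = 1001015 + (-2145*√(225 + 289) + 815475) = 1001015 + (-2145*√514 + 815475) = 1001015 + (815475 - 2145*√514) = 1816490 - 2145*√514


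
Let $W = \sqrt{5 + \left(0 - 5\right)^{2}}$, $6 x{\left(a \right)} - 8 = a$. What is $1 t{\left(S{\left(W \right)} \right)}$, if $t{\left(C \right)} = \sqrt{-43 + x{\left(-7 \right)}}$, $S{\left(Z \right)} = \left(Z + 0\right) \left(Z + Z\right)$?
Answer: $\frac{i \sqrt{1542}}{6} \approx 6.5447 i$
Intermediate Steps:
$x{\left(a \right)} = \frac{4}{3} + \frac{a}{6}$
$W = \sqrt{30}$ ($W = \sqrt{5 + \left(-5\right)^{2}} = \sqrt{5 + 25} = \sqrt{30} \approx 5.4772$)
$S{\left(Z \right)} = 2 Z^{2}$ ($S{\left(Z \right)} = Z 2 Z = 2 Z^{2}$)
$t{\left(C \right)} = \frac{i \sqrt{1542}}{6}$ ($t{\left(C \right)} = \sqrt{-43 + \left(\frac{4}{3} + \frac{1}{6} \left(-7\right)\right)} = \sqrt{-43 + \left(\frac{4}{3} - \frac{7}{6}\right)} = \sqrt{-43 + \frac{1}{6}} = \sqrt{- \frac{257}{6}} = \frac{i \sqrt{1542}}{6}$)
$1 t{\left(S{\left(W \right)} \right)} = 1 \frac{i \sqrt{1542}}{6} = \frac{i \sqrt{1542}}{6}$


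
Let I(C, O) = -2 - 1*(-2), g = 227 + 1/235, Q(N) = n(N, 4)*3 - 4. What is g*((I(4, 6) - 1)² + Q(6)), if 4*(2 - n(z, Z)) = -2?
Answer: 240057/235 ≈ 1021.5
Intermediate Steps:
n(z, Z) = 5/2 (n(z, Z) = 2 - ¼*(-2) = 2 + ½ = 5/2)
Q(N) = 7/2 (Q(N) = (5/2)*3 - 4 = 15/2 - 4 = 7/2)
g = 53346/235 (g = 227 + 1/235 = 53346/235 ≈ 227.00)
I(C, O) = 0 (I(C, O) = -2 + 2 = 0)
g*((I(4, 6) - 1)² + Q(6)) = 53346*((0 - 1)² + 7/2)/235 = 53346*((-1)² + 7/2)/235 = 53346*(1 + 7/2)/235 = (53346/235)*(9/2) = 240057/235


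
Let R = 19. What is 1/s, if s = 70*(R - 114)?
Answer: -1/6650 ≈ -0.00015038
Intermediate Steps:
s = -6650 (s = 70*(19 - 114) = 70*(-95) = -6650)
1/s = 1/(-6650) = -1/6650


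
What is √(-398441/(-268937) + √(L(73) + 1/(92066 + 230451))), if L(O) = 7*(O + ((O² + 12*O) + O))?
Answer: √(11146019543936988020713 + 23326722525871973*√4624293340425590)/86736754429 ≈ 14.572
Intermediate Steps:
L(O) = 7*O² + 98*O (L(O) = 7*(O + (O² + 13*O)) = 7*(O² + 14*O) = 7*O² + 98*O)
√(-398441/(-268937) + √(L(73) + 1/(92066 + 230451))) = √(-398441/(-268937) + √(7*73*(14 + 73) + 1/(92066 + 230451))) = √(-398441*(-1/268937) + √(7*73*87 + 1/322517)) = √(398441/268937 + √(44457 + 1/322517)) = √(398441/268937 + √(14338138270/322517)) = √(398441/268937 + √4624293340425590/322517)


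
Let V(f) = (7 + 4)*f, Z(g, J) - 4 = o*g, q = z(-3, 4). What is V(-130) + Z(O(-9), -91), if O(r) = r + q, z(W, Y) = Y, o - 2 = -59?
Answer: -1141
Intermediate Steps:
o = -57 (o = 2 - 59 = -57)
q = 4
O(r) = 4 + r (O(r) = r + 4 = 4 + r)
Z(g, J) = 4 - 57*g
V(f) = 11*f
V(-130) + Z(O(-9), -91) = 11*(-130) + (4 - 57*(4 - 9)) = -1430 + (4 - 57*(-5)) = -1430 + (4 + 285) = -1430 + 289 = -1141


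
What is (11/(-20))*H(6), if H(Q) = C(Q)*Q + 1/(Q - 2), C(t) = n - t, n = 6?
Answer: -11/80 ≈ -0.13750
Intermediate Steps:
C(t) = 6 - t
H(Q) = 1/(-2 + Q) + Q*(6 - Q) (H(Q) = (6 - Q)*Q + 1/(Q - 2) = Q*(6 - Q) + 1/(-2 + Q) = 1/(-2 + Q) + Q*(6 - Q))
(11/(-20))*H(6) = (11/(-20))*((1 - 1*6**3 - 12*6 + 8*6**2)/(-2 + 6)) = (-1/20*11)*((1 - 1*216 - 72 + 8*36)/4) = -11*(1 - 216 - 72 + 288)/80 = -11/80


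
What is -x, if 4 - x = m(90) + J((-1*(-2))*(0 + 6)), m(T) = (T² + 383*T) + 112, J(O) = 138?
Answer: 42816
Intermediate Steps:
m(T) = 112 + T² + 383*T
x = -42816 (x = 4 - ((112 + 90² + 383*90) + 138) = 4 - ((112 + 8100 + 34470) + 138) = 4 - (42682 + 138) = 4 - 1*42820 = 4 - 42820 = -42816)
-x = -1*(-42816) = 42816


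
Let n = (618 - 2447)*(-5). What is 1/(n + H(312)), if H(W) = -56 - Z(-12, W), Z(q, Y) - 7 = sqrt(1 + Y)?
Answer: 9082/82482411 + sqrt(313)/82482411 ≈ 0.00011032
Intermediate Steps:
Z(q, Y) = 7 + sqrt(1 + Y)
H(W) = -63 - sqrt(1 + W) (H(W) = -56 - (7 + sqrt(1 + W)) = -56 + (-7 - sqrt(1 + W)) = -63 - sqrt(1 + W))
n = 9145 (n = -1829*(-5) = 9145)
1/(n + H(312)) = 1/(9145 + (-63 - sqrt(1 + 312))) = 1/(9145 + (-63 - sqrt(313))) = 1/(9082 - sqrt(313))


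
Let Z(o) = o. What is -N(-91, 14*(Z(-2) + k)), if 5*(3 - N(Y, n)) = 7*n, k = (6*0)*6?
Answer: -211/5 ≈ -42.200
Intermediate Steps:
k = 0 (k = 0*6 = 0)
N(Y, n) = 3 - 7*n/5
-N(-91, 14*(Z(-2) + k)) = -(3 - 98*(-2 + 0)/5) = -(3 - 98*(-2)/5) = -(3 - 7/5*(-28)) = -(3 + 196/5) = -1*211/5 = -211/5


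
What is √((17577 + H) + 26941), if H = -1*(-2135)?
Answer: √46653 ≈ 215.99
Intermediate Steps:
H = 2135
√((17577 + H) + 26941) = √((17577 + 2135) + 26941) = √(19712 + 26941) = √46653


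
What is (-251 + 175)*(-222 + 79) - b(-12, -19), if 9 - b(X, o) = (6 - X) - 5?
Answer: 10872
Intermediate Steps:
b(X, o) = 8 + X (b(X, o) = 9 - ((6 - X) - 5) = 9 - (1 - X) = 9 + (-1 + X) = 8 + X)
(-251 + 175)*(-222 + 79) - b(-12, -19) = (-251 + 175)*(-222 + 79) - (8 - 12) = -76*(-143) - 1*(-4) = 10868 + 4 = 10872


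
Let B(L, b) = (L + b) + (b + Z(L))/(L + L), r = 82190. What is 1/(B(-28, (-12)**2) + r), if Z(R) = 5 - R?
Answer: 56/4608959 ≈ 1.2150e-5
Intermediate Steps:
B(L, b) = L + b + (5 + b - L)/(2*L) (B(L, b) = (L + b) + (b + (5 - L))/(L + L) = (L + b) + (5 + b - L)/((2*L)) = (L + b) + (5 + b - L)*(1/(2*L)) = (L + b) + (5 + b - L)/(2*L) = L + b + (5 + b - L)/(2*L))
1/(B(-28, (-12)**2) + r) = 1/((1/2)*(5 + (-12)**2 - 1*(-28) + 2*(-28)*(-28 + (-12)**2))/(-28) + 82190) = 1/((1/2)*(-1/28)*(5 + 144 + 28 + 2*(-28)*(-28 + 144)) + 82190) = 1/((1/2)*(-1/28)*(5 + 144 + 28 + 2*(-28)*116) + 82190) = 1/((1/2)*(-1/28)*(5 + 144 + 28 - 6496) + 82190) = 1/((1/2)*(-1/28)*(-6319) + 82190) = 1/(6319/56 + 82190) = 1/(4608959/56) = 56/4608959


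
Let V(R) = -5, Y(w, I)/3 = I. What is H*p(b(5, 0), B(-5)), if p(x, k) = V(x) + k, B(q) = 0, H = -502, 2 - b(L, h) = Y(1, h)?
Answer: 2510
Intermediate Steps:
Y(w, I) = 3*I
b(L, h) = 2 - 3*h
p(x, k) = -5 + k
H*p(b(5, 0), B(-5)) = -502*(-5 + 0) = -502*(-5) = 2510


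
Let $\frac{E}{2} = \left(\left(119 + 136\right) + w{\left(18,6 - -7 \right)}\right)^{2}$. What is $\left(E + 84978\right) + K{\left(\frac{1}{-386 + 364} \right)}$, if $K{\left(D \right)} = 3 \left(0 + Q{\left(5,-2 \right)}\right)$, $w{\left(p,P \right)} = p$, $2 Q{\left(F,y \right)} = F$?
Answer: $\frac{468087}{2} \approx 2.3404 \cdot 10^{5}$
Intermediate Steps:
$Q{\left(F,y \right)} = \frac{F}{2}$
$K{\left(D \right)} = \frac{15}{2}$ ($K{\left(D \right)} = 3 \left(0 + \frac{1}{2} \cdot 5\right) = 3 \left(0 + \frac{5}{2}\right) = 3 \cdot \frac{5}{2} = \frac{15}{2}$)
$E = 149058$ ($E = 2 \left(\left(119 + 136\right) + 18\right)^{2} = 2 \left(255 + 18\right)^{2} = 2 \cdot 273^{2} = 2 \cdot 74529 = 149058$)
$\left(E + 84978\right) + K{\left(\frac{1}{-386 + 364} \right)} = \left(149058 + 84978\right) + \frac{15}{2} = 234036 + \frac{15}{2} = \frac{468087}{2}$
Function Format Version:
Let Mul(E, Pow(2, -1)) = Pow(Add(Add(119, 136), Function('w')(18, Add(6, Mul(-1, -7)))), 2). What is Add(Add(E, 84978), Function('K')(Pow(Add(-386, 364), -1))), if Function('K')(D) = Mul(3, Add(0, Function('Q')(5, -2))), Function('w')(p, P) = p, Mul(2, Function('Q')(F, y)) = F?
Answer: Rational(468087, 2) ≈ 2.3404e+5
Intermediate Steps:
Function('Q')(F, y) = Mul(Rational(1, 2), F)
Function('K')(D) = Rational(15, 2) (Function('K')(D) = Mul(3, Add(0, Mul(Rational(1, 2), 5))) = Mul(3, Add(0, Rational(5, 2))) = Mul(3, Rational(5, 2)) = Rational(15, 2))
E = 149058 (E = Mul(2, Pow(Add(Add(119, 136), 18), 2)) = Mul(2, Pow(Add(255, 18), 2)) = Mul(2, Pow(273, 2)) = Mul(2, 74529) = 149058)
Add(Add(E, 84978), Function('K')(Pow(Add(-386, 364), -1))) = Add(Add(149058, 84978), Rational(15, 2)) = Add(234036, Rational(15, 2)) = Rational(468087, 2)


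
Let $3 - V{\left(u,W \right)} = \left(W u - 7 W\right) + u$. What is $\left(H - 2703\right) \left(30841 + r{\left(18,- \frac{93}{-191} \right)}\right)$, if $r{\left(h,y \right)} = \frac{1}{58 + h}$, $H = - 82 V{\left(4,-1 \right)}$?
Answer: $- \frac{292989625}{4} \approx -7.3247 \cdot 10^{7}$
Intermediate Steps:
$V{\left(u,W \right)} = 3 - u + 7 W - W u$ ($V{\left(u,W \right)} = 3 - \left(\left(W u - 7 W\right) + u\right) = 3 - \left(\left(- 7 W + W u\right) + u\right) = 3 - \left(u - 7 W + W u\right) = 3 - u + 7 W - W u$)
$H = 328$ ($H = - 82 \left(3 - 4 + 7 \left(-1\right) - \left(-1\right) 4\right) = - 82 \left(3 - 4 - 7 + 4\right) = \left(-82\right) \left(-4\right) = 328$)
$\left(H - 2703\right) \left(30841 + r{\left(18,- \frac{93}{-191} \right)}\right) = \left(328 - 2703\right) \left(30841 + \frac{1}{58 + 18}\right) = - 2375 \left(30841 + \frac{1}{76}\right) = \left(-2375\right) \frac{2343917}{76} = - \frac{292989625}{4}$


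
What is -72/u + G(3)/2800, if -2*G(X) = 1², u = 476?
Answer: -14417/95200 ≈ -0.15144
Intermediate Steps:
G(X) = -½ (G(X) = -½*1² = -½*1 = -½)
-72/u + G(3)/2800 = -72/476 - ½/2800 = -72*1/476 - ½*1/2800 = -18/119 - 1/5600 = -14417/95200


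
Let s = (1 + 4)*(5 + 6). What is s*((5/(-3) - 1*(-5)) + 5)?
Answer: 1375/3 ≈ 458.33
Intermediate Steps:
s = 55 (s = 5*11 = 55)
s*((5/(-3) - 1*(-5)) + 5) = 55*((5/(-3) - 1*(-5)) + 5) = 55*((5*(-⅓) + 5) + 5) = 55*((-5/3 + 5) + 5) = 55*(10/3 + 5) = 55*(25/3) = 1375/3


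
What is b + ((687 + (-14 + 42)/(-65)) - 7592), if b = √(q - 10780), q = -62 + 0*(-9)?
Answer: -448853/65 + I*√10842 ≈ -6905.4 + 104.12*I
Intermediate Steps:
q = -62 (q = -62 + 0 = -62)
b = I*√10842 (b = √(-62 - 10780) = √(-10842) = I*√10842 ≈ 104.12*I)
b + ((687 + (-14 + 42)/(-65)) - 7592) = I*√10842 + ((687 + (-14 + 42)/(-65)) - 7592) = I*√10842 + ((687 + 28*(-1/65)) - 7592) = I*√10842 + ((687 - 28/65) - 7592) = I*√10842 + (44627/65 - 7592) = I*√10842 - 448853/65 = -448853/65 + I*√10842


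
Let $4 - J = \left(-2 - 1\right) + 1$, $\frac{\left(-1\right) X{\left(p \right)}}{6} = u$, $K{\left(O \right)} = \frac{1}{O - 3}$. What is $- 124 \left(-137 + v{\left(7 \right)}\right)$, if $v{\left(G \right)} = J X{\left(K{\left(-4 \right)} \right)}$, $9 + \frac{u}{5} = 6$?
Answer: $-49972$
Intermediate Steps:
$u = -15$ ($u = -45 + 5 \cdot 6 = -45 + 30 = -15$)
$K{\left(O \right)} = \frac{1}{-3 + O}$
$X{\left(p \right)} = 90$ ($X{\left(p \right)} = \left(-6\right) \left(-15\right) = 90$)
$J = 6$ ($J = 4 - \left(\left(-2 - 1\right) + 1\right) = 4 - \left(-3 + 1\right) = 4 - -2 = 4 + 2 = 6$)
$v{\left(G \right)} = 540$ ($v{\left(G \right)} = 6 \cdot 90 = 540$)
$- 124 \left(-137 + v{\left(7 \right)}\right) = - 124 \left(-137 + 540\right) = \left(-124\right) 403 = -49972$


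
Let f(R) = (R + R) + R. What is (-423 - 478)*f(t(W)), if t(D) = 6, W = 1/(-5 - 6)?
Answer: -16218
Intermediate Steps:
W = -1/11 (W = 1/(-11) = -1/11 ≈ -0.090909)
f(R) = 3*R (f(R) = 2*R + R = 3*R)
(-423 - 478)*f(t(W)) = (-423 - 478)*(3*6) = -901*18 = -16218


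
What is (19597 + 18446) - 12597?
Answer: 25446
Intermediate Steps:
(19597 + 18446) - 12597 = 38043 - 12597 = 25446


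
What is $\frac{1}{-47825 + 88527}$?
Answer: $\frac{1}{40702} \approx 2.4569 \cdot 10^{-5}$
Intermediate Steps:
$\frac{1}{-47825 + 88527} = \frac{1}{40702}$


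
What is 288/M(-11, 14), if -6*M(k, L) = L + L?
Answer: -432/7 ≈ -61.714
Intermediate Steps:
M(k, L) = -L/3 (M(k, L) = -(L + L)/6 = -L/3)
288/M(-11, 14) = 288/((-⅓*14)) = 288/(-14/3) = 288*(-3/14) = -432/7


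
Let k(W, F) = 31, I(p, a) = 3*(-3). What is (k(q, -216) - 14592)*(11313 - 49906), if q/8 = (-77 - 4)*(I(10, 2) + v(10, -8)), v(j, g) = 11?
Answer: 561952673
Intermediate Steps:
I(p, a) = -9
q = -1296 (q = 8*((-77 - 4)*(-9 + 11)) = 8*(-81*2) = 8*(-162) = -1296)
(k(q, -216) - 14592)*(11313 - 49906) = (31 - 14592)*(11313 - 49906) = -14561*(-38593) = 561952673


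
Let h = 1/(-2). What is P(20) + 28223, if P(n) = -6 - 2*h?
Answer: 28218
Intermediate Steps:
h = -½ ≈ -0.50000
P(n) = -5 (P(n) = -6 - 2*(-½) = -6 + 1 = -5)
P(20) + 28223 = -5 + 28223 = 28218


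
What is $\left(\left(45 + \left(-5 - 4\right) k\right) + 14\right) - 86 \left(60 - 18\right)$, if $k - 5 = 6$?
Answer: $-3652$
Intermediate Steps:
$k = 11$ ($k = 5 + 6 = 11$)
$\left(\left(45 + \left(-5 - 4\right) k\right) + 14\right) - 86 \left(60 - 18\right) = \left(\left(45 + \left(-5 - 4\right) 11\right) + 14\right) - 86 \left(60 - 18\right) = \left(\left(45 - 99\right) + 14\right) - 3612 = \left(-54 + 14\right) - 3612 = -40 - 3612 = -3652$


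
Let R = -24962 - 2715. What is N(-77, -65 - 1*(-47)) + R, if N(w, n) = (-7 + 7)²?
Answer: -27677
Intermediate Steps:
N(w, n) = 0 (N(w, n) = 0² = 0)
R = -27677
N(-77, -65 - 1*(-47)) + R = 0 - 27677 = -27677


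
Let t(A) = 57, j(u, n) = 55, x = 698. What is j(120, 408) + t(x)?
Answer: 112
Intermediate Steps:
j(120, 408) + t(x) = 55 + 57 = 112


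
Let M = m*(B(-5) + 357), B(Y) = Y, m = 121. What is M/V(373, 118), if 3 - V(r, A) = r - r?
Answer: 42592/3 ≈ 14197.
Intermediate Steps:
V(r, A) = 3 (V(r, A) = 3 - (r - r) = 3 - 1*0 = 3 + 0 = 3)
M = 42592 (M = 121*(-5 + 357) = 121*352 = 42592)
M/V(373, 118) = 42592/3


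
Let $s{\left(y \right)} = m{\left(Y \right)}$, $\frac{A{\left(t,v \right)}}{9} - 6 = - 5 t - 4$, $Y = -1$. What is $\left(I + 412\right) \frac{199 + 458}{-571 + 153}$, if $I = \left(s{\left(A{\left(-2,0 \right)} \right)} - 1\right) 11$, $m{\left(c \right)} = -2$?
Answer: $- \frac{249003}{418} \approx -595.7$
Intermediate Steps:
$A{\left(t,v \right)} = 18 - 45 t$ ($A{\left(t,v \right)} = 54 + 9 \left(- 5 t - 4\right) = 54 + 9 \left(-4 - 5 t\right) = 54 - \left(36 + 45 t\right) = 18 - 45 t$)
$s{\left(y \right)} = -2$
$I = -33$ ($I = \left(-2 - 1\right) 11 = \left(-3\right) 11 = -33$)
$\left(I + 412\right) \frac{199 + 458}{-571 + 153} = \left(-33 + 412\right) \frac{199 + 458}{-571 + 153} = 379 \frac{657}{-418} = 379 \cdot 657 \left(- \frac{1}{418}\right) = 379 \left(- \frac{657}{418}\right) = - \frac{249003}{418}$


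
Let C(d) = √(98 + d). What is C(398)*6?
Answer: 24*√31 ≈ 133.63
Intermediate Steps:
C(398)*6 = √(98 + 398)*6 = √496*6 = (4*√31)*6 = 24*√31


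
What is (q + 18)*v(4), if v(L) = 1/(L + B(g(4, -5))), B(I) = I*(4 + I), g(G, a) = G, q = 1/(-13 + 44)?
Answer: 559/1116 ≈ 0.50090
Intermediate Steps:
q = 1/31 ≈ 0.032258
v(L) = 1/(32 + L) (v(L) = 1/(L + 4*(4 + 4)) = 1/(L + 4*8) = 1/(L + 32) = 1/(32 + L))
(q + 18)*v(4) = (1/31 + 18)/(32 + 4) = (559/31)/36 = (559/31)*(1/36) = 559/1116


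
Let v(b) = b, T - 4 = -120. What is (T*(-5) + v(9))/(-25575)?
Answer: -19/825 ≈ -0.023030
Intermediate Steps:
T = -116 (T = 4 - 120 = -116)
(T*(-5) + v(9))/(-25575) = (-116*(-5) + 9)/(-25575) = (580 + 9)*(-1/25575) = 589*(-1/25575) = -19/825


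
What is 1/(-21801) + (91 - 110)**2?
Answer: 7870160/21801 ≈ 361.00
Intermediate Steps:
1/(-21801) + (91 - 110)**2 = -1/21801 + (-19)**2 = -1/21801 + 361 = 7870160/21801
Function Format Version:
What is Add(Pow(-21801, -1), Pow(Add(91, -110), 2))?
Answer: Rational(7870160, 21801) ≈ 361.00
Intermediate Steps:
Add(Pow(-21801, -1), Pow(Add(91, -110), 2)) = Add(Rational(-1, 21801), Pow(-19, 2)) = Add(Rational(-1, 21801), 361) = Rational(7870160, 21801)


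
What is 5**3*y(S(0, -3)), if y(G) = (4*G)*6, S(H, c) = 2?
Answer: 6000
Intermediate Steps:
y(G) = 24*G
5**3*y(S(0, -3)) = 5**3*(24*2) = 125*48 = 6000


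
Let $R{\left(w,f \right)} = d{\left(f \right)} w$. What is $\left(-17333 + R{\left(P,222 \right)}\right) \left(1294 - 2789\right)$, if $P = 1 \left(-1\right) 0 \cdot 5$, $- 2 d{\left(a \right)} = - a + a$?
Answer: $25912835$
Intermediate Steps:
$d{\left(a \right)} = 0$ ($d{\left(a \right)} = - \frac{- a + a}{2} = \left(- \frac{1}{2}\right) 0 = 0$)
$P = 0$ ($P = \left(-1\right) 0 = 0$)
$R{\left(w,f \right)} = 0$ ($R{\left(w,f \right)} = 0 w = 0$)
$\left(-17333 + R{\left(P,222 \right)}\right) \left(1294 - 2789\right) = \left(-17333 + 0\right) \left(1294 - 2789\right) = \left(-17333\right) \left(-1495\right) = 25912835$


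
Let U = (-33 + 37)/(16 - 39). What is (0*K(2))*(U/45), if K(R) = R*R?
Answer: 0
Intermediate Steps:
K(R) = R²
U = -4/23 (U = 4/(-23) = 4*(-1/23) = -4/23 ≈ -0.17391)
(0*K(2))*(U/45) = (0*2²)*(-4/23/45) = (0*4)*(-4/23*1/45) = 0*(-4/1035) = 0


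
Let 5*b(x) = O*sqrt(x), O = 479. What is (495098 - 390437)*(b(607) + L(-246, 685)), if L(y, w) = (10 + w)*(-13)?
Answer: -945612135 + 50132619*sqrt(607)/5 ≈ -6.9859e+8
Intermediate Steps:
L(y, w) = -130 - 13*w
b(x) = 479*sqrt(x)/5 (b(x) = (479*sqrt(x))/5 = 479*sqrt(x)/5)
(495098 - 390437)*(b(607) + L(-246, 685)) = (495098 - 390437)*(479*sqrt(607)/5 + (-130 - 13*685)) = 104661*(479*sqrt(607)/5 + (-130 - 8905)) = 104661*(479*sqrt(607)/5 - 9035) = 104661*(-9035 + 479*sqrt(607)/5) = -945612135 + 50132619*sqrt(607)/5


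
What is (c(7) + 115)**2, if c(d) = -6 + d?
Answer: 13456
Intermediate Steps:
(c(7) + 115)**2 = ((-6 + 7) + 115)**2 = (1 + 115)**2 = 116**2 = 13456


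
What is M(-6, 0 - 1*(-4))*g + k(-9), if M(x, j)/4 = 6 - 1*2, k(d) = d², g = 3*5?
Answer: 321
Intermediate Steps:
g = 15
M(x, j) = 16 (M(x, j) = 4*(6 - 1*2) = 4*(6 - 2) = 4*4 = 16)
M(-6, 0 - 1*(-4))*g + k(-9) = 16*15 + (-9)² = 240 + 81 = 321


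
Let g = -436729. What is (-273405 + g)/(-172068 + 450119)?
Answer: -710134/278051 ≈ -2.5540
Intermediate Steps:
(-273405 + g)/(-172068 + 450119) = (-273405 - 436729)/(-172068 + 450119) = -710134/278051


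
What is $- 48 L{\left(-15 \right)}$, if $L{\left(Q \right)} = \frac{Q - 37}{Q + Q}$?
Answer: $- \frac{416}{5} \approx -83.2$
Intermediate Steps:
$L{\left(Q \right)} = \frac{-37 + Q}{2 Q}$
$- 48 L{\left(-15 \right)} = - 48 \frac{-37 - 15}{2 \left(-15\right)} = - 48 \cdot \frac{1}{2} \left(- \frac{1}{15}\right) \left(-52\right) = \left(-48\right) \frac{26}{15} = - \frac{416}{5}$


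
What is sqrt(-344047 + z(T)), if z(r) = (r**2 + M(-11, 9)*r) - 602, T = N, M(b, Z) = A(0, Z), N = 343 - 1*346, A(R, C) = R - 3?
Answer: I*sqrt(344631) ≈ 587.05*I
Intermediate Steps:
A(R, C) = -3 + R
N = -3 (N = 343 - 346 = -3)
M(b, Z) = -3 (M(b, Z) = -3 + 0 = -3)
T = -3
z(r) = -602 + r**2 - 3*r (z(r) = (r**2 - 3*r) - 602 = -602 + r**2 - 3*r)
sqrt(-344047 + z(T)) = sqrt(-344047 + (-602 + (-3)**2 - 3*(-3))) = sqrt(-344047 + (-602 + 9 + 9)) = sqrt(-344047 - 584) = sqrt(-344631) = I*sqrt(344631)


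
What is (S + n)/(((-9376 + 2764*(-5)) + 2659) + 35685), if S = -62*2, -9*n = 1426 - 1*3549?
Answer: 1007/136332 ≈ 0.0073864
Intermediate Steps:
n = 2123/9 (n = -(1426 - 1*3549)/9 = -(1426 - 3549)/9 = -⅑*(-2123) = 2123/9 ≈ 235.89)
S = -124
(S + n)/(((-9376 + 2764*(-5)) + 2659) + 35685) = (-124 + 2123/9)/(((-9376 + 2764*(-5)) + 2659) + 35685) = 1007/(9*(((-9376 - 13820) + 2659) + 35685)) = 1007/(9*((-23196 + 2659) + 35685)) = 1007/(9*(-20537 + 35685)) = (1007/9)/15148 = (1007/9)*(1/15148) = 1007/136332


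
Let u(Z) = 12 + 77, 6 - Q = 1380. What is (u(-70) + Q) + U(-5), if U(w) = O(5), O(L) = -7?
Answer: -1292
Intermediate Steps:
Q = -1374 (Q = 6 - 1*1380 = 6 - 1380 = -1374)
U(w) = -7
u(Z) = 89
(u(-70) + Q) + U(-5) = (89 - 1374) - 7 = -1285 - 7 = -1292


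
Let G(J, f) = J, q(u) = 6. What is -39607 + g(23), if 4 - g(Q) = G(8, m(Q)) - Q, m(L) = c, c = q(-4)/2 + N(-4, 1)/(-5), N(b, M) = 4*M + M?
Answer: -39588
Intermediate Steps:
N(b, M) = 5*M
c = 2 (c = 6/2 + (5*1)/(-5) = 6*(½) + 5*(-⅕) = 3 - 1 = 2)
m(L) = 2
g(Q) = -4 + Q (g(Q) = 4 - (8 - Q) = 4 + (-8 + Q) = -4 + Q)
-39607 + g(23) = -39607 + (-4 + 23) = -39607 + 19 = -39588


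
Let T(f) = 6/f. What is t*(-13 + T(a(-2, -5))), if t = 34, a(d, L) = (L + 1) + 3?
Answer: -646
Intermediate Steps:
a(d, L) = 4 + L (a(d, L) = (1 + L) + 3 = 4 + L)
t*(-13 + T(a(-2, -5))) = 34*(-13 + 6/(4 - 5)) = 34*(-13 + 6/(-1)) = 34*(-13 + 6*(-1)) = 34*(-13 - 6) = 34*(-19) = -646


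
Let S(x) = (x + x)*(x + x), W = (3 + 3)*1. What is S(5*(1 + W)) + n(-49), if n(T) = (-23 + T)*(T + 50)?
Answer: 4828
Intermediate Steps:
W = 6 (W = 6*1 = 6)
n(T) = (-23 + T)*(50 + T)
S(x) = 4*x² (S(x) = (2*x)*(2*x) = 4*x²)
S(5*(1 + W)) + n(-49) = 4*(5*(1 + 6))² + (-1150 + (-49)² + 27*(-49)) = 4*(5*7)² + (-1150 + 2401 - 1323) = 4*35² - 72 = 4*1225 - 72 = 4900 - 72 = 4828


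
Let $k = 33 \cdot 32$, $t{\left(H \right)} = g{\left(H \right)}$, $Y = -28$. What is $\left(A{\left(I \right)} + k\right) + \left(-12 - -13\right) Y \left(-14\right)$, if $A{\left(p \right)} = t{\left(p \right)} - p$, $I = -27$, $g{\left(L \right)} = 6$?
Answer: $1481$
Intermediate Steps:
$t{\left(H \right)} = 6$
$A{\left(p \right)} = 6 - p$
$k = 1056$
$\left(A{\left(I \right)} + k\right) + \left(-12 - -13\right) Y \left(-14\right) = \left(\left(6 - -27\right) + 1056\right) + \left(-12 - -13\right) \left(-28\right) \left(-14\right) = \left(\left(6 + 27\right) + 1056\right) + \left(-12 + 13\right) \left(-28\right) \left(-14\right) = \left(33 + 1056\right) + 1 \left(-28\right) \left(-14\right) = 1089 - -392 = 1089 + 392 = 1481$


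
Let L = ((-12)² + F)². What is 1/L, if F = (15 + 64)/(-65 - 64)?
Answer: 16641/342139009 ≈ 4.8638e-5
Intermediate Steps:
F = -79/129 (F = 79/(-129) = 79*(-1/129) = -79/129 ≈ -0.61240)
L = 342139009/16641 (L = ((-12)² - 79/129)² = (144 - 79/129)² = (18497/129)² = 342139009/16641 ≈ 20560.)
1/L = 1/(342139009/16641) = 16641/342139009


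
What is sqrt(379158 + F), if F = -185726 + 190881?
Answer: sqrt(384313) ≈ 619.93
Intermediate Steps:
F = 5155
sqrt(379158 + F) = sqrt(379158 + 5155) = sqrt(384313)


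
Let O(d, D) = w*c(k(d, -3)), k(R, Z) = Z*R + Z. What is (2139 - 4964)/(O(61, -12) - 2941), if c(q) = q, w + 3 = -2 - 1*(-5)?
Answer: 2825/2941 ≈ 0.96056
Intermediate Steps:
w = 0 (w = -3 + (-2 - 1*(-5)) = -3 + (-2 + 5) = -3 + 3 = 0)
k(R, Z) = Z + R*Z (k(R, Z) = R*Z + Z = Z + R*Z)
O(d, D) = 0 (O(d, D) = 0*(-3*(1 + d)) = 0*(-3 - 3*d) = 0)
(2139 - 4964)/(O(61, -12) - 2941) = (2139 - 4964)/(0 - 2941) = -2825/(-2941) = -2825*(-1/2941) = 2825/2941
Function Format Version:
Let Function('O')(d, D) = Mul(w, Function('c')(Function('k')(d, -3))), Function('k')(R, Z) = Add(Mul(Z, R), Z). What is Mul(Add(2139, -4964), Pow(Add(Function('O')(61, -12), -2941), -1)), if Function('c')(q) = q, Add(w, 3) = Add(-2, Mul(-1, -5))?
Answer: Rational(2825, 2941) ≈ 0.96056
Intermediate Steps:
w = 0 (w = Add(-3, Add(-2, Mul(-1, -5))) = Add(-3, Add(-2, 5)) = Add(-3, 3) = 0)
Function('k')(R, Z) = Add(Z, Mul(R, Z)) (Function('k')(R, Z) = Add(Mul(R, Z), Z) = Add(Z, Mul(R, Z)))
Function('O')(d, D) = 0 (Function('O')(d, D) = Mul(0, Mul(-3, Add(1, d))) = Mul(0, Add(-3, Mul(-3, d))) = 0)
Mul(Add(2139, -4964), Pow(Add(Function('O')(61, -12), -2941), -1)) = Mul(Add(2139, -4964), Pow(Add(0, -2941), -1)) = Mul(-2825, Pow(-2941, -1)) = Mul(-2825, Rational(-1, 2941)) = Rational(2825, 2941)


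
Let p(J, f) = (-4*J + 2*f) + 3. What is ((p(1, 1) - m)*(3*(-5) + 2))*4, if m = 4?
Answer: 156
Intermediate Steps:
p(J, f) = 3 - 4*J + 2*f
((p(1, 1) - m)*(3*(-5) + 2))*4 = (((3 - 4*1 + 2*1) - 1*4)*(3*(-5) + 2))*4 = (((3 - 4 + 2) - 4)*(-15 + 2))*4 = ((1 - 4)*(-13))*4 = -3*(-13)*4 = 39*4 = 156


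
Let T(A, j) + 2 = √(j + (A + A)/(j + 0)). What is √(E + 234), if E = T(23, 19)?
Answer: √(83752 + 19*√7733)/19 ≈ 15.383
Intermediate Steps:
T(A, j) = -2 + √(j + 2*A/j) (T(A, j) = -2 + √(j + (A + A)/(j + 0)) = -2 + √(j + (2*A)/j) = -2 + √(j + 2*A/j))
E = -2 + √7733/19 (E = -2 + √(19 + 2*23/19) = -2 + √(19 + 2*23*(1/19)) = -2 + √(19 + 46/19) = -2 + √(407/19) = -2 + √7733/19 ≈ 2.6283)
√(E + 234) = √((-2 + √7733/19) + 234) = √(232 + √7733/19)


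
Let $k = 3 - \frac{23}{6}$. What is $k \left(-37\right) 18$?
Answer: $555$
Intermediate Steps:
$k = - \frac{5}{6}$ ($k = 3 - 23 \cdot \frac{1}{6} = 3 - \frac{23}{6} = - \frac{5}{6} \approx -0.83333$)
$k \left(-37\right) 18 = \left(- \frac{5}{6}\right) \left(-37\right) 18 = \frac{185}{6} \cdot 18 = 555$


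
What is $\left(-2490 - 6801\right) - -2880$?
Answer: $-6411$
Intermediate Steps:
$\left(-2490 - 6801\right) - -2880 = -9291 + 2880 = -6411$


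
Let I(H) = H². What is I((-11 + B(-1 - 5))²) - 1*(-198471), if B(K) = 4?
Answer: 200872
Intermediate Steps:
I((-11 + B(-1 - 5))²) - 1*(-198471) = ((-11 + 4)²)² - 1*(-198471) = ((-7)²)² + 198471 = 49² + 198471 = 2401 + 198471 = 200872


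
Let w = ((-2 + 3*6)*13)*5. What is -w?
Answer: -1040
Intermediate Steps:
w = 1040 (w = ((-2 + 18)*13)*5 = (16*13)*5 = 208*5 = 1040)
-w = -1*1040 = -1040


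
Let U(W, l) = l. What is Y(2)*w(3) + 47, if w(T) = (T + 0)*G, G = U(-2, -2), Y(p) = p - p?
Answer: 47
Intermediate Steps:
Y(p) = 0
G = -2
w(T) = -2*T (w(T) = (T + 0)*(-2) = T*(-2) = -2*T)
Y(2)*w(3) + 47 = 0*(-2*3) + 47 = 0*(-6) + 47 = 0 + 47 = 47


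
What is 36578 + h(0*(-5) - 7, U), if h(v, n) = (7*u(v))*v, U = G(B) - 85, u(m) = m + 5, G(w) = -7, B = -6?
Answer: 36676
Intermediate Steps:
u(m) = 5 + m
U = -92 (U = -7 - 85 = -92)
h(v, n) = v*(35 + 7*v) (h(v, n) = (7*(5 + v))*v = (35 + 7*v)*v = v*(35 + 7*v))
36578 + h(0*(-5) - 7, U) = 36578 + 7*(0*(-5) - 7)*(5 + (0*(-5) - 7)) = 36578 + 7*(0 - 7)*(5 + (0 - 7)) = 36578 + 7*(-7)*(5 - 7) = 36578 + 7*(-7)*(-2) = 36578 + 98 = 36676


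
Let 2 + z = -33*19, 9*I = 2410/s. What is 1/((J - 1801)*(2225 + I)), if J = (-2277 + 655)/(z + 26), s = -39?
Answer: -211653/844261093265 ≈ -2.5070e-7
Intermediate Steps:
I = -2410/351 (I = (2410/(-39))/9 = (2410*(-1/39))/9 = (⅑)*(-2410/39) = -2410/351 ≈ -6.8661)
z = -629 (z = -2 - 33*19 = -2 - 627 = -629)
J = 1622/603 (J = (-2277 + 655)/(-629 + 26) = -1622/(-603) = -1622*(-1/603) = 1622/603 ≈ 2.6899)
1/((J - 1801)*(2225 + I)) = 1/((1622/603 - 1801)*(2225 - 2410/351)) = 1/(-1084381/603*778565/351) = 1/(-844261093265/211653) = -211653/844261093265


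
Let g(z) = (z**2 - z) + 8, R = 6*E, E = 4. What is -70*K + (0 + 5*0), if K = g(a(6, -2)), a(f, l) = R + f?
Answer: -61460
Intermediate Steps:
R = 24 (R = 6*4 = 24)
a(f, l) = 24 + f
g(z) = 8 + z**2 - z
K = 878 (K = 8 + (24 + 6)**2 - (24 + 6) = 8 + 30**2 - 1*30 = 8 + 900 - 30 = 878)
-70*K + (0 + 5*0) = -70*878 + (0 + 5*0) = -61460 + (0 + 0) = -61460 + 0 = -61460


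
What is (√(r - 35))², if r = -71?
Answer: -106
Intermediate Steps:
(√(r - 35))² = (√(-71 - 35))² = (√(-106))² = (I*√106)² = -106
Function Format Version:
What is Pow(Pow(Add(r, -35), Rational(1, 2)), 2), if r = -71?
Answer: -106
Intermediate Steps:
Pow(Pow(Add(r, -35), Rational(1, 2)), 2) = Pow(Pow(Add(-71, -35), Rational(1, 2)), 2) = Pow(Pow(-106, Rational(1, 2)), 2) = Pow(Mul(I, Pow(106, Rational(1, 2))), 2) = -106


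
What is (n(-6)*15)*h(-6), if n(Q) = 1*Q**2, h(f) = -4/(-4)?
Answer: 540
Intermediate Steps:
h(f) = 1 (h(f) = -4*(-1/4) = 1)
n(Q) = Q**2
(n(-6)*15)*h(-6) = ((-6)**2*15)*1 = (36*15)*1 = 540*1 = 540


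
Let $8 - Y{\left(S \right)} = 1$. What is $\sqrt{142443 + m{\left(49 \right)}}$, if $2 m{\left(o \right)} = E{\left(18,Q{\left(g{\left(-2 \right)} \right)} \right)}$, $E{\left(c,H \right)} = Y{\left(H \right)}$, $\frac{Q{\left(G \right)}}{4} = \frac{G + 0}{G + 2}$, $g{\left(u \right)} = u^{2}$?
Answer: $\frac{\sqrt{569786}}{2} \approx 377.42$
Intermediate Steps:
$Y{\left(S \right)} = 7$ ($Y{\left(S \right)} = 8 - 1 = 7$)
$Q{\left(G \right)} = \frac{4 G}{2 + G}$ ($Q{\left(G \right)} = 4 \frac{G + 0}{G + 2} = 4 \frac{G}{2 + G} = \frac{4 G}{2 + G}$)
$E{\left(c,H \right)} = 7$
$m{\left(o \right)} = \frac{7}{2}$ ($m{\left(o \right)} = \frac{1}{2} \cdot 7 = \frac{7}{2}$)
$\sqrt{142443 + m{\left(49 \right)}} = \sqrt{142443 + \frac{7}{2}} = \sqrt{\frac{284893}{2}} = \frac{\sqrt{569786}}{2}$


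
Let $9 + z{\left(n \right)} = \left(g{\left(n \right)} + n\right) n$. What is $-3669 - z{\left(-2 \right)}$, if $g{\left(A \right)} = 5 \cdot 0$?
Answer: $-3664$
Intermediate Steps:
$g{\left(A \right)} = 0$
$z{\left(n \right)} = -9 + n^{2}$ ($z{\left(n \right)} = -9 + \left(0 + n\right) n = -9 + n n = -9 + n^{2}$)
$-3669 - z{\left(-2 \right)} = -3669 - \left(-9 + \left(-2\right)^{2}\right) = -3669 - \left(-9 + 4\right) = -3669 - -5 = -3669 + 5 = -3664$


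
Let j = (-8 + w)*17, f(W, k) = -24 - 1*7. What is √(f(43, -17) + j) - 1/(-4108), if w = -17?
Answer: 1/4108 + 2*I*√114 ≈ 0.00024343 + 21.354*I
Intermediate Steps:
f(W, k) = -31 (f(W, k) = -24 - 7 = -31)
j = -425 (j = (-8 - 17)*17 = -25*17 = -425)
√(f(43, -17) + j) - 1/(-4108) = √(-31 - 425) - 1/(-4108) = √(-456) - 1*(-1/4108) = 2*I*√114 + 1/4108 = 1/4108 + 2*I*√114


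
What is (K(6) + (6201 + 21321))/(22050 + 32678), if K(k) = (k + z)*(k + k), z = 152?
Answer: 14709/27364 ≈ 0.53753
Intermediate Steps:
K(k) = 2*k*(152 + k) (K(k) = (k + 152)*(k + k) = (152 + k)*(2*k) = 2*k*(152 + k))
(K(6) + (6201 + 21321))/(22050 + 32678) = (2*6*(152 + 6) + (6201 + 21321))/(22050 + 32678) = (2*6*158 + 27522)/54728 = (1896 + 27522)*(1/54728) = 29418*(1/54728) = 14709/27364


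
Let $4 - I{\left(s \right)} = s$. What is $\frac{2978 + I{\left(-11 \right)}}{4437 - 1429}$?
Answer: $\frac{2993}{3008} \approx 0.99501$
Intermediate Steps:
$I{\left(s \right)} = 4 - s$
$\frac{2978 + I{\left(-11 \right)}}{4437 - 1429} = \frac{2978 + \left(4 - -11\right)}{4437 - 1429} = \frac{2978 + \left(4 + 11\right)}{3008} = \left(2978 + 15\right) \frac{1}{3008} = 2993 \cdot \frac{1}{3008} = \frac{2993}{3008}$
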